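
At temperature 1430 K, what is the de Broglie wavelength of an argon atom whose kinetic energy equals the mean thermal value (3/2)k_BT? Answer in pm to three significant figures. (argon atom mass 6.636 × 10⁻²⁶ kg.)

KE = (3/2)k_BT = 1.5 × 1.381 × 10⁻²³ × 1430 = 2.962 × 10⁻²⁰ J.
p = √(2mKE) = √(2 × 6.636 × 10⁻²⁶ × 2.962 × 10⁻²⁰) = 6.270 × 10⁻²³ kg·m/s.
λ = h/p = 1.06 × 10⁻¹¹ m = 10.6 pm.

λ = 10.6 pm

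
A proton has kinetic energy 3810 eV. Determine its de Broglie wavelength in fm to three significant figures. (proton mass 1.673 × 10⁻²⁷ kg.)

KE = 3810 eV = 6.104 × 10⁻¹⁶ J.
p = √(2mKE) = √(2 × 1.673 × 10⁻²⁷ × 6.104 × 10⁻¹⁶) = 1.429 × 10⁻²¹ kg·m/s.
λ = h/p = 6.626 × 10⁻³⁴ / 1.429 × 10⁻²¹ = 4.64 × 10⁻¹³ m = 464 fm.

λ = 464 fm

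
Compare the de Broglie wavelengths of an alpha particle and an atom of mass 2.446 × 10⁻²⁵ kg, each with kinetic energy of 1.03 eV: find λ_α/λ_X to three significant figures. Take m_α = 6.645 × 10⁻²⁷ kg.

At fixed KE, p = √(2mKE) so λ = h/p ∝ 1/√m.
λ_α/λ_X = √(m_X/m_α) = √(2.446 × 10⁻²⁵/6.645 × 10⁻²⁷) = √(36.81) = 6.07.

λ_α/λ_X = 6.07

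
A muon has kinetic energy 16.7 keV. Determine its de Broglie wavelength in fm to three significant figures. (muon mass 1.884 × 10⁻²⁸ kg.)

λ = 660 fm

KE = 16.7 keV = 2.675 × 10⁻¹⁵ J.
p = √(2mKE) = √(2 × 1.884 × 10⁻²⁸ × 2.675 × 10⁻¹⁵) = 1.004 × 10⁻²¹ kg·m/s.
λ = h/p = 6.626 × 10⁻³⁴ / 1.004 × 10⁻²¹ = 6.60 × 10⁻¹³ m = 660 fm.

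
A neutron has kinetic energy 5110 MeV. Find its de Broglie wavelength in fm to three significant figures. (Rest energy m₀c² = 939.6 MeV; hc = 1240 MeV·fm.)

Total energy E = KE + m₀c² = 5110 + 939.6 = 6049.6 MeV.
(pc)² = E² − (m₀c²)² = (6049.6)² − (939.6)² = 3.571 × 10⁷ MeV², so pc = 5976 MeV.
λ = hc/(pc) = 1240 MeV·fm / 5976 MeV = 0.207 fm.

λ = 0.207 fm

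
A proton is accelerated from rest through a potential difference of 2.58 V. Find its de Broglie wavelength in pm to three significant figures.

KE = eV = 1.602 × 10⁻¹⁹ × 2.580 = 4.133 × 10⁻¹⁹ J.
p = √(2mKE) = √(2 × 1.673 × 10⁻²⁷ × 4.133 × 10⁻¹⁹) = 3.719 × 10⁻²³ kg·m/s.
λ = h/p = 6.626 × 10⁻³⁴ / 3.719 × 10⁻²³ = 1.78 × 10⁻¹¹ m = 17.8 pm.

λ = 17.8 pm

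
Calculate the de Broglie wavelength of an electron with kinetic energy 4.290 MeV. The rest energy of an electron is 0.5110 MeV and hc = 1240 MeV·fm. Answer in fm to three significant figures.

λ = 260 fm

Total energy E = KE + m₀c² = 4.290 + 0.5110 = 4.8010 MeV.
(pc)² = E² − (m₀c²)² = (4.8010)² − (0.5110)² = 22.79 MeV², so pc = 4.774 MeV.
λ = hc/(pc) = 1240 MeV·fm / 4.774 MeV = 260 fm.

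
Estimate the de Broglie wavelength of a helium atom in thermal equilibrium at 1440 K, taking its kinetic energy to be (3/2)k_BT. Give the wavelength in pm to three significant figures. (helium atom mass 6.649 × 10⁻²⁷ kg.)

λ = 33.3 pm

KE = (3/2)k_BT = 1.5 × 1.381 × 10⁻²³ × 1440 = 2.983 × 10⁻²⁰ J.
p = √(2mKE) = √(2 × 6.649 × 10⁻²⁷ × 2.983 × 10⁻²⁰) = 1.992 × 10⁻²³ kg·m/s.
λ = h/p = 3.33 × 10⁻¹¹ m = 33.3 pm.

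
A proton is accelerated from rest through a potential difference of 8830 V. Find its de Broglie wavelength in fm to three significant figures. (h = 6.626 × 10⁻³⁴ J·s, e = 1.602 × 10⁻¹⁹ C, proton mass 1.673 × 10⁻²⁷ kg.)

λ = 305 fm

KE = eV = 1.602 × 10⁻¹⁹ × 8830 = 1.415 × 10⁻¹⁵ J.
p = √(2mKE) = √(2 × 1.673 × 10⁻²⁷ × 1.415 × 10⁻¹⁵) = 2.176 × 10⁻²¹ kg·m/s.
λ = h/p = 6.626 × 10⁻³⁴ / 2.176 × 10⁻²¹ = 3.05 × 10⁻¹³ m = 305 fm.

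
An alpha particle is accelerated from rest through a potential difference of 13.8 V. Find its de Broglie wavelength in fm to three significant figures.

λ = 2730 fm

KE = 2eV = 2 × 1.602 × 10⁻¹⁹ × 13.80 = 4.422 × 10⁻¹⁸ J.
p = √(2mKE) = √(2 × 6.645 × 10⁻²⁷ × 4.422 × 10⁻¹⁸) = 2.424 × 10⁻²² kg·m/s.
λ = h/p = 6.626 × 10⁻³⁴ / 2.424 × 10⁻²² = 2.73 × 10⁻¹² m = 2730 fm.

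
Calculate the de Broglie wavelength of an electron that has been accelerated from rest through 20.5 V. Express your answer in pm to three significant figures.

KE = eV = 1.602 × 10⁻¹⁹ × 20.50 = 3.284 × 10⁻¹⁸ J.
p = √(2mKE) = √(2 × 9.109 × 10⁻³¹ × 3.284 × 10⁻¹⁸) = 2.446 × 10⁻²⁴ kg·m/s.
λ = h/p = 6.626 × 10⁻³⁴ / 2.446 × 10⁻²⁴ = 2.71 × 10⁻¹⁰ m = 271 pm.

λ = 271 pm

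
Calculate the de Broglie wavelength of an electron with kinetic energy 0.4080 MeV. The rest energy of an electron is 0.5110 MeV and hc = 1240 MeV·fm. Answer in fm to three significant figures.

λ = 1620 fm

Total energy E = KE + m₀c² = 0.4080 + 0.5110 = 0.9190 MeV.
(pc)² = E² − (m₀c²)² = (0.9190)² − (0.5110)² = 0.5834 MeV², so pc = 0.7638 MeV.
λ = hc/(pc) = 1240 MeV·fm / 0.7638 MeV = 1620 fm.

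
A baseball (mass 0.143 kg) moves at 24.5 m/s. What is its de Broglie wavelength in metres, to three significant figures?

p = mv = 0.143 × 24.5 = 3.504 kg·m/s.
λ = h/p = 6.626 × 10⁻³⁴ / 3.504 = 1.89 × 10⁻³⁴ m.

λ = 1.89 × 10⁻³⁴ m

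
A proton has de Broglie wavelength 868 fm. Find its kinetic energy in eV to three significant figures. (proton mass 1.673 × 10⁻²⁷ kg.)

p = h/λ = 6.626 × 10⁻³⁴ / 8.680 × 10⁻¹³ = 7.634 × 10⁻²² kg·m/s.
KE = p²/(2m) = (7.634 × 10⁻²²)² / (2 × 1.673 × 10⁻²⁷) = 1.742 × 10⁻¹⁶ J = 1090 eV.

KE = 1090 eV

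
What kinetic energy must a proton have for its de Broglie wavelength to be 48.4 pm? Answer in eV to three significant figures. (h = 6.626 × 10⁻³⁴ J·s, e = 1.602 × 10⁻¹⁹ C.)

p = h/λ = 6.626 × 10⁻³⁴ / 4.840 × 10⁻¹¹ = 1.369 × 10⁻²³ kg·m/s.
KE = p²/(2m) = (1.369 × 10⁻²³)² / (2 × 1.673 × 10⁻²⁷) = 5.601 × 10⁻²⁰ J = 0.350 eV.

KE = 0.350 eV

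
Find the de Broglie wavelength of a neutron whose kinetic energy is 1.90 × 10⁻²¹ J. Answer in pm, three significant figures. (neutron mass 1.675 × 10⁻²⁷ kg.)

λ = 263 pm

p = √(2mKE) = √(2 × 1.675 × 10⁻²⁷ × 1.900 × 10⁻²¹) = 2.523 × 10⁻²⁴ kg·m/s.
λ = h/p = 6.626 × 10⁻³⁴ / 2.523 × 10⁻²⁴ = 2.63 × 10⁻¹⁰ m = 263 pm.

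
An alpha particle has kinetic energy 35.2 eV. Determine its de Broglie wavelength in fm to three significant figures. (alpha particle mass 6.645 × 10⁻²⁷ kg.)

λ = 2420 fm

KE = 35.2 eV = 5.639 × 10⁻¹⁸ J.
p = √(2mKE) = √(2 × 6.645 × 10⁻²⁷ × 5.639 × 10⁻¹⁸) = 2.738 × 10⁻²² kg·m/s.
λ = h/p = 6.626 × 10⁻³⁴ / 2.738 × 10⁻²² = 2.42 × 10⁻¹² m = 2420 fm.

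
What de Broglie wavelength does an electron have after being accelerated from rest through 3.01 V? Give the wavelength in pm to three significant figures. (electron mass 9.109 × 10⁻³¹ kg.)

KE = eV = 1.602 × 10⁻¹⁹ × 3.010 = 4.822 × 10⁻¹⁹ J.
p = √(2mKE) = √(2 × 9.109 × 10⁻³¹ × 4.822 × 10⁻¹⁹) = 9.373 × 10⁻²⁵ kg·m/s.
λ = h/p = 6.626 × 10⁻³⁴ / 9.373 × 10⁻²⁵ = 7.07 × 10⁻¹⁰ m = 707 pm.

λ = 707 pm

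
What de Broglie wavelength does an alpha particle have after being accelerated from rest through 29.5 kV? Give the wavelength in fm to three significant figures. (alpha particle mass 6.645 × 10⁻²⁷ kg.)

λ = 59.1 fm

KE = 2eV = 2 × 1.602 × 10⁻¹⁹ × 2.950 × 10⁴ = 9.452 × 10⁻¹⁵ J.
p = √(2mKE) = √(2 × 6.645 × 10⁻²⁷ × 9.452 × 10⁻¹⁵) = 1.121 × 10⁻²⁰ kg·m/s.
λ = h/p = 6.626 × 10⁻³⁴ / 1.121 × 10⁻²⁰ = 5.91 × 10⁻¹⁴ m = 59.1 fm.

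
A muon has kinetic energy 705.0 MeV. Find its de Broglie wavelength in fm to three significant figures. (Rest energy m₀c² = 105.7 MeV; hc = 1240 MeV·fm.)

λ = 1.54 fm

Total energy E = KE + m₀c² = 705.0 + 105.7 = 810.7 MeV.
(pc)² = E² − (m₀c²)² = (810.7)² − (105.7)² = 6.461 × 10⁵ MeV², so pc = 803.8 MeV.
λ = hc/(pc) = 1240 MeV·fm / 803.8 MeV = 1.54 fm.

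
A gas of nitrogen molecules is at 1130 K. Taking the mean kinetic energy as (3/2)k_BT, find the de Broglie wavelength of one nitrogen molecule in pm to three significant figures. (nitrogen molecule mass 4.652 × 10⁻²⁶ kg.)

KE = (3/2)k_BT = 1.5 × 1.381 × 10⁻²³ × 1130 = 2.341 × 10⁻²⁰ J.
p = √(2mKE) = √(2 × 4.652 × 10⁻²⁶ × 2.341 × 10⁻²⁰) = 4.667 × 10⁻²³ kg·m/s.
λ = h/p = 1.42 × 10⁻¹¹ m = 14.2 pm.

λ = 14.2 pm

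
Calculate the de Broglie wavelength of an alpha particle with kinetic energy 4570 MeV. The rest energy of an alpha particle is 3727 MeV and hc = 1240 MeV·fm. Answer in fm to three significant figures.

λ = 0.167 fm

Total energy E = KE + m₀c² = 4570 + 3727 = 8297 MeV.
(pc)² = E² − (m₀c²)² = (8297)² − (3727)² = 5.495 × 10⁷ MeV², so pc = 7413 MeV.
λ = hc/(pc) = 1240 MeV·fm / 7413 MeV = 0.167 fm.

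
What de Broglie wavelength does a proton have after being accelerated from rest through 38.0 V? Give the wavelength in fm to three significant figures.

λ = 4640 fm

KE = eV = 1.602 × 10⁻¹⁹ × 38.00 = 6.088 × 10⁻¹⁸ J.
p = √(2mKE) = √(2 × 1.673 × 10⁻²⁷ × 6.088 × 10⁻¹⁸) = 1.427 × 10⁻²² kg·m/s.
λ = h/p = 6.626 × 10⁻³⁴ / 1.427 × 10⁻²² = 4.64 × 10⁻¹² m = 4640 fm.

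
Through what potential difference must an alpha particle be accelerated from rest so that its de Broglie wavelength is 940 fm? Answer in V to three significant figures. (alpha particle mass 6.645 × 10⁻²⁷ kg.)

p = h/λ = 6.626 × 10⁻³⁴ / 9.400 × 10⁻¹³ = 7.049 × 10⁻²² kg·m/s.
KE = p²/(2m) = 3.739 × 10⁻¹⁷ J.
V = KE/2e = 3.739 × 10⁻¹⁷ / (2 × 1.602 × 10⁻¹⁹) = 117 V.

V = 117 V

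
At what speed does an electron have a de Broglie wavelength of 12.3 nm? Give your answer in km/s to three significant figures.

p = h/λ = 6.626 × 10⁻³⁴ / 1.230 × 10⁻⁸ = 5.387 × 10⁻²⁶ kg·m/s.
v = p/m = 5.387 × 10⁻²⁶ / 9.109 × 10⁻³¹ = 5.91 × 10⁴ m/s = 59.1 km/s.

v = 59.1 km/s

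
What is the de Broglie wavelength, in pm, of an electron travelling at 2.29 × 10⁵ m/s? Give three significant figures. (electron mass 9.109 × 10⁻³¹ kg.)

λ = 3180 pm

p = mv = 9.109 × 10⁻³¹ × 2.29 × 10⁵ = 2.086 × 10⁻²⁵ kg·m/s.
λ = h/p = 6.626 × 10⁻³⁴ / 2.086 × 10⁻²⁵ = 3.18 × 10⁻⁹ m = 3180 pm.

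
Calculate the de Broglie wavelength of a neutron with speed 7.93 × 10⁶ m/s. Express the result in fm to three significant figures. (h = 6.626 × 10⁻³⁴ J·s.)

p = mv = 1.675 × 10⁻²⁷ × 7.93 × 10⁶ = 1.328 × 10⁻²⁰ kg·m/s.
λ = h/p = 6.626 × 10⁻³⁴ / 1.328 × 10⁻²⁰ = 4.99 × 10⁻¹⁴ m = 49.9 fm.

λ = 49.9 fm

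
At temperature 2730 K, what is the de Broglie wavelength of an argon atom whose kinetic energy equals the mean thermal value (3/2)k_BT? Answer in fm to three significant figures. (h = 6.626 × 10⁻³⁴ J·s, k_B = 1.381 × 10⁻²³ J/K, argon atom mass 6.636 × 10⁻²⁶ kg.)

λ = 7650 fm

KE = (3/2)k_BT = 1.5 × 1.381 × 10⁻²³ × 2730 = 5.655 × 10⁻²⁰ J.
p = √(2mKE) = √(2 × 6.636 × 10⁻²⁶ × 5.655 × 10⁻²⁰) = 8.663 × 10⁻²³ kg·m/s.
λ = h/p = 7.65 × 10⁻¹² m = 7650 fm.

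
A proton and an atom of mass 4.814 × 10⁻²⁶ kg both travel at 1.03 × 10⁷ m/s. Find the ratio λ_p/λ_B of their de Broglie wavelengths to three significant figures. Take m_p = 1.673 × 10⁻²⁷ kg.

At fixed v, p = mv so λ = h/(mv) ∝ 1/m.
λ_p/λ_B = m_B/m_p = 4.814 × 10⁻²⁶/1.673 × 10⁻²⁷ = 28.8.

λ_p/λ_B = 28.8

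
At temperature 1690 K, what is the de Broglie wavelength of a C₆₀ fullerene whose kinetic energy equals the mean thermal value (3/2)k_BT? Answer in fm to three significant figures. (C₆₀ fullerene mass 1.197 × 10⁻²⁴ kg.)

λ = 2290 fm

KE = (3/2)k_BT = 1.5 × 1.381 × 10⁻²³ × 1690 = 3.501 × 10⁻²⁰ J.
p = √(2mKE) = √(2 × 1.197 × 10⁻²⁴ × 3.501 × 10⁻²⁰) = 2.895 × 10⁻²² kg·m/s.
λ = h/p = 2.29 × 10⁻¹² m = 2290 fm.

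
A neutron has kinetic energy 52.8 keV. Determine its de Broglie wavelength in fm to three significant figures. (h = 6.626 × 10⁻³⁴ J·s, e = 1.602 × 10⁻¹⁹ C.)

λ = 124 fm

KE = 52.8 keV = 8.459 × 10⁻¹⁵ J.
p = √(2mKE) = √(2 × 1.675 × 10⁻²⁷ × 8.459 × 10⁻¹⁵) = 5.323 × 10⁻²¹ kg·m/s.
λ = h/p = 6.626 × 10⁻³⁴ / 5.323 × 10⁻²¹ = 1.24 × 10⁻¹³ m = 124 fm.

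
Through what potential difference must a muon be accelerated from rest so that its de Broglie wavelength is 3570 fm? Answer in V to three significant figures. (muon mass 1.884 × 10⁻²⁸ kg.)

V = 571 V

p = h/λ = 6.626 × 10⁻³⁴ / 3.570 × 10⁻¹² = 1.856 × 10⁻²² kg·m/s.
KE = p²/(2m) = 9.142 × 10⁻¹⁷ J.
V = KE/e = 9.142 × 10⁻¹⁷ / (1.602 × 10⁻¹⁹) = 571 V.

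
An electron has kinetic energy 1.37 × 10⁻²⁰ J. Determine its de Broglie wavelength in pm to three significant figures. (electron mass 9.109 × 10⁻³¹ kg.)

p = √(2mKE) = √(2 × 9.109 × 10⁻³¹ × 1.370 × 10⁻²⁰) = 1.580 × 10⁻²⁵ kg·m/s.
λ = h/p = 6.626 × 10⁻³⁴ / 1.580 × 10⁻²⁵ = 4.19 × 10⁻⁹ m = 4190 pm.

λ = 4190 pm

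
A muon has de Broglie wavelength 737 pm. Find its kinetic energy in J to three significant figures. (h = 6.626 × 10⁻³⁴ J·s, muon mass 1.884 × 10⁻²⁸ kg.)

KE = 2.15 × 10⁻²¹ J

p = h/λ = 6.626 × 10⁻³⁴ / 7.370 × 10⁻¹⁰ = 8.991 × 10⁻²⁵ kg·m/s.
KE = p²/(2m) = (8.991 × 10⁻²⁵)² / (2 × 1.884 × 10⁻²⁸) = 2.145 × 10⁻²¹ J = 2.15 × 10⁻²¹ J.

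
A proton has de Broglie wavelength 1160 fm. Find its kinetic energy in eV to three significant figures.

p = h/λ = 6.626 × 10⁻³⁴ / 1.160 × 10⁻¹² = 5.712 × 10⁻²² kg·m/s.
KE = p²/(2m) = (5.712 × 10⁻²²)² / (2 × 1.673 × 10⁻²⁷) = 9.751 × 10⁻¹⁷ J = 609 eV.

KE = 609 eV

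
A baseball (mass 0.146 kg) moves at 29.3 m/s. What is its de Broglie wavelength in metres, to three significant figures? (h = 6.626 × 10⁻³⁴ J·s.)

λ = 1.55 × 10⁻³⁴ m

p = mv = 0.146 × 29.3 = 4.278 kg·m/s.
λ = h/p = 6.626 × 10⁻³⁴ / 4.278 = 1.55 × 10⁻³⁴ m.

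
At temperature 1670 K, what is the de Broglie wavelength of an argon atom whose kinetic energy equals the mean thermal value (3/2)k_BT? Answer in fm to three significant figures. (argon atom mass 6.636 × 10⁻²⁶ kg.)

KE = (3/2)k_BT = 1.5 × 1.381 × 10⁻²³ × 1670 = 3.459 × 10⁻²⁰ J.
p = √(2mKE) = √(2 × 6.636 × 10⁻²⁶ × 3.459 × 10⁻²⁰) = 6.776 × 10⁻²³ kg·m/s.
λ = h/p = 9.78 × 10⁻¹² m = 9780 fm.

λ = 9780 fm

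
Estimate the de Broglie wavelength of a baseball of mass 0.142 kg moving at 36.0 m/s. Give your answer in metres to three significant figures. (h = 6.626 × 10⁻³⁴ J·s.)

λ = 1.30 × 10⁻³⁴ m

p = mv = 0.142 × 36.0 = 5.112 kg·m/s.
λ = h/p = 6.626 × 10⁻³⁴ / 5.112 = 1.30 × 10⁻³⁴ m.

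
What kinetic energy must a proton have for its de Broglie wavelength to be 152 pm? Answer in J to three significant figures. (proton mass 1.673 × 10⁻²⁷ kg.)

KE = 5.68 × 10⁻²¹ J

p = h/λ = 6.626 × 10⁻³⁴ / 1.520 × 10⁻¹⁰ = 4.359 × 10⁻²⁴ kg·m/s.
KE = p²/(2m) = (4.359 × 10⁻²⁴)² / (2 × 1.673 × 10⁻²⁷) = 5.679 × 10⁻²¹ J = 5.68 × 10⁻²¹ J.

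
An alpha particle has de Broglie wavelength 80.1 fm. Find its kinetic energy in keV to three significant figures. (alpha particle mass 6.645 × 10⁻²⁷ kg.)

KE = 32.1 keV

p = h/λ = 6.626 × 10⁻³⁴ / 8.010 × 10⁻¹⁴ = 8.272 × 10⁻²¹ kg·m/s.
KE = p²/(2m) = (8.272 × 10⁻²¹)² / (2 × 6.645 × 10⁻²⁷) = 5.149 × 10⁻¹⁵ J = 32.1 keV.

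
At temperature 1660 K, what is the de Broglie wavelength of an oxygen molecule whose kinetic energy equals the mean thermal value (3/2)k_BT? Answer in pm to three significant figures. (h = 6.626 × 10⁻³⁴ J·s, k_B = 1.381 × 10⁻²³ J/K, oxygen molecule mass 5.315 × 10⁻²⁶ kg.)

λ = 11.0 pm

KE = (3/2)k_BT = 1.5 × 1.381 × 10⁻²³ × 1660 = 3.439 × 10⁻²⁰ J.
p = √(2mKE) = √(2 × 5.315 × 10⁻²⁶ × 3.439 × 10⁻²⁰) = 6.046 × 10⁻²³ kg·m/s.
λ = h/p = 1.10 × 10⁻¹¹ m = 11.0 pm.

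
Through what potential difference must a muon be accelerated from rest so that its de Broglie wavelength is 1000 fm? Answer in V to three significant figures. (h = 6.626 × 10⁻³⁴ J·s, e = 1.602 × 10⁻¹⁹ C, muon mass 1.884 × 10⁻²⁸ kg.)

V = 7270 V

p = h/λ = 6.626 × 10⁻³⁴ / 1.000 × 10⁻¹² = 6.626 × 10⁻²² kg·m/s.
KE = p²/(2m) = 1.165 × 10⁻¹⁵ J.
V = KE/e = 1.165 × 10⁻¹⁵ / (1.602 × 10⁻¹⁹) = 7270 V.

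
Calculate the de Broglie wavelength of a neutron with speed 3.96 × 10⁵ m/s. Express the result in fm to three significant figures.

p = mv = 1.675 × 10⁻²⁷ × 3.96 × 10⁵ = 6.633 × 10⁻²² kg·m/s.
λ = h/p = 6.626 × 10⁻³⁴ / 6.633 × 10⁻²² = 9.99 × 10⁻¹³ m = 999 fm.

λ = 999 fm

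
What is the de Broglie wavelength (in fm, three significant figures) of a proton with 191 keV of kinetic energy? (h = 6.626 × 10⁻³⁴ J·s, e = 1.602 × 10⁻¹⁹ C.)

λ = 65.5 fm

KE = 191 keV = 3.060 × 10⁻¹⁴ J.
p = √(2mKE) = √(2 × 1.673 × 10⁻²⁷ × 3.060 × 10⁻¹⁴) = 1.012 × 10⁻²⁰ kg·m/s.
λ = h/p = 6.626 × 10⁻³⁴ / 1.012 × 10⁻²⁰ = 6.55 × 10⁻¹⁴ m = 65.5 fm.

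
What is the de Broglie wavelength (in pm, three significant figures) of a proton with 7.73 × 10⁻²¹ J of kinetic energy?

p = √(2mKE) = √(2 × 1.673 × 10⁻²⁷ × 7.730 × 10⁻²¹) = 5.086 × 10⁻²⁴ kg·m/s.
λ = h/p = 6.626 × 10⁻³⁴ / 5.086 × 10⁻²⁴ = 1.30 × 10⁻¹⁰ m = 130 pm.

λ = 130 pm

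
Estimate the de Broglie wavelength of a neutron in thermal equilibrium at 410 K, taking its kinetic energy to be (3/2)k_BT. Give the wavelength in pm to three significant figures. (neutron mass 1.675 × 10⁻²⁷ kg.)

KE = (3/2)k_BT = 1.5 × 1.381 × 10⁻²³ × 410 = 8.493 × 10⁻²¹ J.
p = √(2mKE) = √(2 × 1.675 × 10⁻²⁷ × 8.493 × 10⁻²¹) = 5.334 × 10⁻²⁴ kg·m/s.
λ = h/p = 1.24 × 10⁻¹⁰ m = 124 pm.

λ = 124 pm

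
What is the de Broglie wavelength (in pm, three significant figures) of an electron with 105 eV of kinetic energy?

λ = 120 pm

KE = 105 eV = 1.682 × 10⁻¹⁷ J.
p = √(2mKE) = √(2 × 9.109 × 10⁻³¹ × 1.682 × 10⁻¹⁷) = 5.536 × 10⁻²⁴ kg·m/s.
λ = h/p = 6.626 × 10⁻³⁴ / 5.536 × 10⁻²⁴ = 1.20 × 10⁻¹⁰ m = 120 pm.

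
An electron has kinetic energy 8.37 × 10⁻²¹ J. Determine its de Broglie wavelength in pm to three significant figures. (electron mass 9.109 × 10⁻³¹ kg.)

λ = 5370 pm

p = √(2mKE) = √(2 × 9.109 × 10⁻³¹ × 8.370 × 10⁻²¹) = 1.235 × 10⁻²⁵ kg·m/s.
λ = h/p = 6.626 × 10⁻³⁴ / 1.235 × 10⁻²⁵ = 5.37 × 10⁻⁹ m = 5370 pm.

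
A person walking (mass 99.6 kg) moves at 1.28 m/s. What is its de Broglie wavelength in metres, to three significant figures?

λ = 5.20 × 10⁻³⁶ m

p = mv = 99.6 × 1.28 = 1.275 × 10² kg·m/s.
λ = h/p = 6.626 × 10⁻³⁴ / 1.275 × 10² = 5.20 × 10⁻³⁶ m.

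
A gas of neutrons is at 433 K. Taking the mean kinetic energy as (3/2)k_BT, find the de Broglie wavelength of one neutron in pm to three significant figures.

λ = 121 pm

KE = (3/2)k_BT = 1.5 × 1.381 × 10⁻²³ × 433 = 8.970 × 10⁻²¹ J.
p = √(2mKE) = √(2 × 1.675 × 10⁻²⁷ × 8.970 × 10⁻²¹) = 5.482 × 10⁻²⁴ kg·m/s.
λ = h/p = 1.21 × 10⁻¹⁰ m = 121 pm.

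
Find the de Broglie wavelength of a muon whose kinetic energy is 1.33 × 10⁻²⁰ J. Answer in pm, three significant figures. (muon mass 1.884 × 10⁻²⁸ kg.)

p = √(2mKE) = √(2 × 1.884 × 10⁻²⁸ × 1.330 × 10⁻²⁰) = 2.239 × 10⁻²⁴ kg·m/s.
λ = h/p = 6.626 × 10⁻³⁴ / 2.239 × 10⁻²⁴ = 2.96 × 10⁻¹⁰ m = 296 pm.

λ = 296 pm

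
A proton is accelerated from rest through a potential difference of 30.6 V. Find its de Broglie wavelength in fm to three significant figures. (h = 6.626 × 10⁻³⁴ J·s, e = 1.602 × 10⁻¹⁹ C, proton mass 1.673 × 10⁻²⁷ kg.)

λ = 5170 fm

KE = eV = 1.602 × 10⁻¹⁹ × 30.60 = 4.902 × 10⁻¹⁸ J.
p = √(2mKE) = √(2 × 1.673 × 10⁻²⁷ × 4.902 × 10⁻¹⁸) = 1.281 × 10⁻²² kg·m/s.
λ = h/p = 6.626 × 10⁻³⁴ / 1.281 × 10⁻²² = 5.17 × 10⁻¹² m = 5170 fm.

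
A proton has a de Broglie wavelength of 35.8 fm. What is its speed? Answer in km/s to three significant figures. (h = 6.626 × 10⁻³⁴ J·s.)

v = 1.11 × 10⁴ km/s

p = h/λ = 6.626 × 10⁻³⁴ / 3.580 × 10⁻¹⁴ = 1.851 × 10⁻²⁰ kg·m/s.
v = p/m = 1.851 × 10⁻²⁰ / 1.673 × 10⁻²⁷ = 1.11 × 10⁷ m/s = 1.11 × 10⁴ km/s.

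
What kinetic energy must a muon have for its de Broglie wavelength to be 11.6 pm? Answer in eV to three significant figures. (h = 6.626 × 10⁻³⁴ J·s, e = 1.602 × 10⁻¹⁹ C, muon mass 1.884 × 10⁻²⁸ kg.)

KE = 54.1 eV

p = h/λ = 6.626 × 10⁻³⁴ / 1.160 × 10⁻¹¹ = 5.712 × 10⁻²³ kg·m/s.
KE = p²/(2m) = (5.712 × 10⁻²³)² / (2 × 1.884 × 10⁻²⁸) = 8.659 × 10⁻¹⁸ J = 54.1 eV.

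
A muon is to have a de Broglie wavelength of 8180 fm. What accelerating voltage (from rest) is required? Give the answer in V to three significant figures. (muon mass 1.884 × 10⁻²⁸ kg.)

V = 109 V

p = h/λ = 6.626 × 10⁻³⁴ / 8.180 × 10⁻¹² = 8.100 × 10⁻²³ kg·m/s.
KE = p²/(2m) = 1.741 × 10⁻¹⁷ J.
V = KE/e = 1.741 × 10⁻¹⁷ / (1.602 × 10⁻¹⁹) = 109 V.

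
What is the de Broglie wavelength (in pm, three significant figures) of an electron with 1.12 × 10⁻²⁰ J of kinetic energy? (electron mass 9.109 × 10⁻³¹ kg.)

p = √(2mKE) = √(2 × 9.109 × 10⁻³¹ × 1.120 × 10⁻²⁰) = 1.428 × 10⁻²⁵ kg·m/s.
λ = h/p = 6.626 × 10⁻³⁴ / 1.428 × 10⁻²⁵ = 4.64 × 10⁻⁹ m = 4640 pm.

λ = 4640 pm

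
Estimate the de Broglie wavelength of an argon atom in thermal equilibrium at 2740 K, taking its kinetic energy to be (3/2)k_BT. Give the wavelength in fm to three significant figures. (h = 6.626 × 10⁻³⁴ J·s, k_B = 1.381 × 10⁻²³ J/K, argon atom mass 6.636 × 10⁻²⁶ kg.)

KE = (3/2)k_BT = 1.5 × 1.381 × 10⁻²³ × 2740 = 5.676 × 10⁻²⁰ J.
p = √(2mKE) = √(2 × 6.636 × 10⁻²⁶ × 5.676 × 10⁻²⁰) = 8.679 × 10⁻²³ kg·m/s.
λ = h/p = 7.63 × 10⁻¹² m = 7630 fm.

λ = 7630 fm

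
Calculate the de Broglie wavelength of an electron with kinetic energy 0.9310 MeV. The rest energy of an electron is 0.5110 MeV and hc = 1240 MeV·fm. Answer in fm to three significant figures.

Total energy E = KE + m₀c² = 0.9310 + 0.5110 = 1.4420 MeV.
(pc)² = E² − (m₀c²)² = (1.4420)² − (0.5110)² = 1.818 MeV², so pc = 1.348 MeV.
λ = hc/(pc) = 1240 MeV·fm / 1.348 MeV = 920 fm.

λ = 920 fm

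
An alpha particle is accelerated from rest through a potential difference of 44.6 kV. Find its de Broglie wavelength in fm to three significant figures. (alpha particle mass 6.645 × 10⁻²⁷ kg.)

λ = 48.1 fm

KE = 2eV = 2 × 1.602 × 10⁻¹⁹ × 4.460 × 10⁴ = 1.429 × 10⁻¹⁴ J.
p = √(2mKE) = √(2 × 6.645 × 10⁻²⁷ × 1.429 × 10⁻¹⁴) = 1.378 × 10⁻²⁰ kg·m/s.
λ = h/p = 6.626 × 10⁻³⁴ / 1.378 × 10⁻²⁰ = 4.81 × 10⁻¹⁴ m = 48.1 fm.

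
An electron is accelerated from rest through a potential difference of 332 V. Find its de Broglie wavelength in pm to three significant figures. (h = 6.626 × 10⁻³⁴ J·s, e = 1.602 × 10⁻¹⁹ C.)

λ = 67.3 pm

KE = eV = 1.602 × 10⁻¹⁹ × 332.0 = 5.319 × 10⁻¹⁷ J.
p = √(2mKE) = √(2 × 9.109 × 10⁻³¹ × 5.319 × 10⁻¹⁷) = 9.844 × 10⁻²⁴ kg·m/s.
λ = h/p = 6.626 × 10⁻³⁴ / 9.844 × 10⁻²⁴ = 6.73 × 10⁻¹¹ m = 67.3 pm.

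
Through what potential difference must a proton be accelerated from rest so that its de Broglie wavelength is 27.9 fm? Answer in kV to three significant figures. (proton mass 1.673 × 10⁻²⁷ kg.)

p = h/λ = 6.626 × 10⁻³⁴ / 2.790 × 10⁻¹⁴ = 2.375 × 10⁻²⁰ kg·m/s.
KE = p²/(2m) = 1.686 × 10⁻¹³ J.
V = KE/e = 1.686 × 10⁻¹³ / (1.602 × 10⁻¹⁹) = 1050 kV.

V = 1050 kV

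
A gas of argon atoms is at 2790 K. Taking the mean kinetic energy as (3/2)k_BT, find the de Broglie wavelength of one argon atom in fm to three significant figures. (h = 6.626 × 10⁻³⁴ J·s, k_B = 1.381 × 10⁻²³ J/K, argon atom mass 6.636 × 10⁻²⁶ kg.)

λ = 7570 fm

KE = (3/2)k_BT = 1.5 × 1.381 × 10⁻²³ × 2790 = 5.779 × 10⁻²⁰ J.
p = √(2mKE) = √(2 × 6.636 × 10⁻²⁶ × 5.779 × 10⁻²⁰) = 8.758 × 10⁻²³ kg·m/s.
λ = h/p = 7.57 × 10⁻¹² m = 7570 fm.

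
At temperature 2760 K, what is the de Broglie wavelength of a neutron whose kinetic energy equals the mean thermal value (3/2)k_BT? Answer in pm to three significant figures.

λ = 47.9 pm

KE = (3/2)k_BT = 1.5 × 1.381 × 10⁻²³ × 2760 = 5.717 × 10⁻²⁰ J.
p = √(2mKE) = √(2 × 1.675 × 10⁻²⁷ × 5.717 × 10⁻²⁰) = 1.384 × 10⁻²³ kg·m/s.
λ = h/p = 4.79 × 10⁻¹¹ m = 47.9 pm.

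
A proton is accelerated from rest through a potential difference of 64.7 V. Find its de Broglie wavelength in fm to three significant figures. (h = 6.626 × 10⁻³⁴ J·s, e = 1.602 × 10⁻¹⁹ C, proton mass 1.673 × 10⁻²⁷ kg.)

KE = eV = 1.602 × 10⁻¹⁹ × 64.70 = 1.036 × 10⁻¹⁷ J.
p = √(2mKE) = √(2 × 1.673 × 10⁻²⁷ × 1.036 × 10⁻¹⁷) = 1.862 × 10⁻²² kg·m/s.
λ = h/p = 6.626 × 10⁻³⁴ / 1.862 × 10⁻²² = 3.56 × 10⁻¹² m = 3560 fm.

λ = 3560 fm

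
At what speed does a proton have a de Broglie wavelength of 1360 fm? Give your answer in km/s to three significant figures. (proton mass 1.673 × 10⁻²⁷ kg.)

p = h/λ = 6.626 × 10⁻³⁴ / 1.360 × 10⁻¹² = 4.872 × 10⁻²² kg·m/s.
v = p/m = 4.872 × 10⁻²² / 1.673 × 10⁻²⁷ = 2.91 × 10⁵ m/s = 291 km/s.

v = 291 km/s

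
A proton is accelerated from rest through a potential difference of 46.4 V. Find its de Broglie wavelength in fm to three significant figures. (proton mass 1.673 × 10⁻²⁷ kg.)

KE = eV = 1.602 × 10⁻¹⁹ × 46.40 = 7.433 × 10⁻¹⁸ J.
p = √(2mKE) = √(2 × 1.673 × 10⁻²⁷ × 7.433 × 10⁻¹⁸) = 1.577 × 10⁻²² kg·m/s.
λ = h/p = 6.626 × 10⁻³⁴ / 1.577 × 10⁻²² = 4.20 × 10⁻¹² m = 4200 fm.

λ = 4200 fm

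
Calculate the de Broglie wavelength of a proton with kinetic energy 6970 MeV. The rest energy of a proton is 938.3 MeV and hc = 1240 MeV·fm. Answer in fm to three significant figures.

Total energy E = KE + m₀c² = 6970 + 938.3 = 7908.3 MeV.
(pc)² = E² − (m₀c²)² = (7908.3)² − (938.3)² = 6.166 × 10⁷ MeV², so pc = 7852 MeV.
λ = hc/(pc) = 1240 MeV·fm / 7852 MeV = 0.158 fm.

λ = 0.158 fm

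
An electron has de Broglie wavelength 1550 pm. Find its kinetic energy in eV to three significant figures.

KE = 0.626 eV

p = h/λ = 6.626 × 10⁻³⁴ / 1.550 × 10⁻⁹ = 4.275 × 10⁻²⁵ kg·m/s.
KE = p²/(2m) = (4.275 × 10⁻²⁵)² / (2 × 9.109 × 10⁻³¹) = 1.003 × 10⁻¹⁹ J = 0.626 eV.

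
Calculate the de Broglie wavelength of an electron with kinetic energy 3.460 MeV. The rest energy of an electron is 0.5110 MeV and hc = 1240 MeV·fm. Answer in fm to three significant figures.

Total energy E = KE + m₀c² = 3.460 + 0.5110 = 3.9710 MeV.
(pc)² = E² − (m₀c²)² = (3.9710)² − (0.5110)² = 15.51 MeV², so pc = 3.938 MeV.
λ = hc/(pc) = 1240 MeV·fm / 3.938 MeV = 315 fm.

λ = 315 fm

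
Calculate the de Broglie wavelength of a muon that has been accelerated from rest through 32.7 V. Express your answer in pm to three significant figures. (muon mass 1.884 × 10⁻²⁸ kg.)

λ = 14.9 pm

KE = eV = 1.602 × 10⁻¹⁹ × 32.70 = 5.239 × 10⁻¹⁸ J.
p = √(2mKE) = √(2 × 1.884 × 10⁻²⁸ × 5.239 × 10⁻¹⁸) = 4.443 × 10⁻²³ kg·m/s.
λ = h/p = 6.626 × 10⁻³⁴ / 4.443 × 10⁻²³ = 1.49 × 10⁻¹¹ m = 14.9 pm.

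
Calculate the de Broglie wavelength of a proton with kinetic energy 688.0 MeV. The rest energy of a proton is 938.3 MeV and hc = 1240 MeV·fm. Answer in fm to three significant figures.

Total energy E = KE + m₀c² = 688.0 + 938.3 = 1626.3 MeV.
(pc)² = E² − (m₀c²)² = (1626.3)² − (938.3)² = 1.764 × 10⁶ MeV², so pc = 1328 MeV.
λ = hc/(pc) = 1240 MeV·fm / 1328 MeV = 0.934 fm.

λ = 0.934 fm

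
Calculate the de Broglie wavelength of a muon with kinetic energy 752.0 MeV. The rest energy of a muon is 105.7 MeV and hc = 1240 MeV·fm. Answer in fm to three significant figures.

Total energy E = KE + m₀c² = 752.0 + 105.7 = 857.7 MeV.
(pc)² = E² − (m₀c²)² = (857.7)² − (105.7)² = 7.245 × 10⁵ MeV², so pc = 851.2 MeV.
λ = hc/(pc) = 1240 MeV·fm / 851.2 MeV = 1.46 fm.

λ = 1.46 fm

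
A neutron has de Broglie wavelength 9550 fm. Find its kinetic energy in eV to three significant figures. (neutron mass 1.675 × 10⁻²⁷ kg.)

KE = 8.97 eV

p = h/λ = 6.626 × 10⁻³⁴ / 9.550 × 10⁻¹² = 6.938 × 10⁻²³ kg·m/s.
KE = p²/(2m) = (6.938 × 10⁻²³)² / (2 × 1.675 × 10⁻²⁷) = 1.437 × 10⁻¹⁸ J = 8.97 eV.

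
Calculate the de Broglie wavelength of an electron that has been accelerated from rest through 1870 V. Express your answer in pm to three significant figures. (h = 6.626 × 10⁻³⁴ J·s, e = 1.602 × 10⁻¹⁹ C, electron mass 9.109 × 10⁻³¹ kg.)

λ = 28.4 pm

KE = eV = 1.602 × 10⁻¹⁹ × 1870 = 2.996 × 10⁻¹⁶ J.
p = √(2mKE) = √(2 × 9.109 × 10⁻³¹ × 2.996 × 10⁻¹⁶) = 2.336 × 10⁻²³ kg·m/s.
λ = h/p = 6.626 × 10⁻³⁴ / 2.336 × 10⁻²³ = 2.84 × 10⁻¹¹ m = 28.4 pm.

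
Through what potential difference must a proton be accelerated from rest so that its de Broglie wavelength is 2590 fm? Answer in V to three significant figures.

V = 122 V

p = h/λ = 6.626 × 10⁻³⁴ / 2.590 × 10⁻¹² = 2.558 × 10⁻²² kg·m/s.
KE = p²/(2m) = 1.956 × 10⁻¹⁷ J.
V = KE/e = 1.956 × 10⁻¹⁷ / (1.602 × 10⁻¹⁹) = 122 V.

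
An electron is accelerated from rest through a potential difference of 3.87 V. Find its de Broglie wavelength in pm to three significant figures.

λ = 623 pm

KE = eV = 1.602 × 10⁻¹⁹ × 3.870 = 6.200 × 10⁻¹⁹ J.
p = √(2mKE) = √(2 × 9.109 × 10⁻³¹ × 6.200 × 10⁻¹⁹) = 1.063 × 10⁻²⁴ kg·m/s.
λ = h/p = 6.626 × 10⁻³⁴ / 1.063 × 10⁻²⁴ = 6.23 × 10⁻¹⁰ m = 623 pm.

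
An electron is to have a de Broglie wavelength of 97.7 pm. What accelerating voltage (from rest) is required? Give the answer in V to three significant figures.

V = 158 V

p = h/λ = 6.626 × 10⁻³⁴ / 9.770 × 10⁻¹¹ = 6.782 × 10⁻²⁴ kg·m/s.
KE = p²/(2m) = 2.525 × 10⁻¹⁷ J.
V = KE/e = 2.525 × 10⁻¹⁷ / (1.602 × 10⁻¹⁹) = 158 V.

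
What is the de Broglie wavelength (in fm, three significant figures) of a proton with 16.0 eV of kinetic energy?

KE = 16.0 eV = 2.563 × 10⁻¹⁸ J.
p = √(2mKE) = √(2 × 1.673 × 10⁻²⁷ × 2.563 × 10⁻¹⁸) = 9.261 × 10⁻²³ kg·m/s.
λ = h/p = 6.626 × 10⁻³⁴ / 9.261 × 10⁻²³ = 7.15 × 10⁻¹² m = 7150 fm.

λ = 7150 fm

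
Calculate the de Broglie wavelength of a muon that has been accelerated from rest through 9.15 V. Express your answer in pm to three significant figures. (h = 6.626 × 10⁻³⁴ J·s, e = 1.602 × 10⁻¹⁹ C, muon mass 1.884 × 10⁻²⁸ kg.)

λ = 28.2 pm

KE = eV = 1.602 × 10⁻¹⁹ × 9.150 = 1.466 × 10⁻¹⁸ J.
p = √(2mKE) = √(2 × 1.884 × 10⁻²⁸ × 1.466 × 10⁻¹⁸) = 2.350 × 10⁻²³ kg·m/s.
λ = h/p = 6.626 × 10⁻³⁴ / 2.350 × 10⁻²³ = 2.82 × 10⁻¹¹ m = 28.2 pm.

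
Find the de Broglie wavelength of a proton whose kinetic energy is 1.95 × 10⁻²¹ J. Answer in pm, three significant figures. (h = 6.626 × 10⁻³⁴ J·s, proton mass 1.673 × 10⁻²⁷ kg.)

p = √(2mKE) = √(2 × 1.673 × 10⁻²⁷ × 1.950 × 10⁻²¹) = 2.554 × 10⁻²⁴ kg·m/s.
λ = h/p = 6.626 × 10⁻³⁴ / 2.554 × 10⁻²⁴ = 2.59 × 10⁻¹⁰ m = 259 pm.

λ = 259 pm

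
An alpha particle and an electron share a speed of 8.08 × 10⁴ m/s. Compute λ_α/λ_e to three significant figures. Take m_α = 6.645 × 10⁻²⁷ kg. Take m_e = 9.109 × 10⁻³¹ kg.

At fixed v, p = mv so λ = h/(mv) ∝ 1/m.
λ_α/λ_e = m_e/m_α = 9.109 × 10⁻³¹/6.645 × 10⁻²⁷ = 1.37 × 10⁻⁴.

λ_α/λ_e = 1.37 × 10⁻⁴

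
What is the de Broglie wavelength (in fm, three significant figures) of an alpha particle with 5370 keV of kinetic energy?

λ = 6.20 fm

KE = 5370 keV = 8.603 × 10⁻¹³ J.
p = √(2mKE) = √(2 × 6.645 × 10⁻²⁷ × 8.603 × 10⁻¹³) = 1.069 × 10⁻¹⁹ kg·m/s.
λ = h/p = 6.626 × 10⁻³⁴ / 1.069 × 10⁻¹⁹ = 6.20 × 10⁻¹⁵ m = 6.20 fm.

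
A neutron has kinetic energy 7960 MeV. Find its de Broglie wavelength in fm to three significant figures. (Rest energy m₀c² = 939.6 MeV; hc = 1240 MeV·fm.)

λ = 0.140 fm

Total energy E = KE + m₀c² = 7960 + 939.6 = 8899.6 MeV.
(pc)² = E² − (m₀c²)² = (8899.6)² − (939.6)² = 7.832 × 10⁷ MeV², so pc = 8850 MeV.
λ = hc/(pc) = 1240 MeV·fm / 8850 MeV = 0.140 fm.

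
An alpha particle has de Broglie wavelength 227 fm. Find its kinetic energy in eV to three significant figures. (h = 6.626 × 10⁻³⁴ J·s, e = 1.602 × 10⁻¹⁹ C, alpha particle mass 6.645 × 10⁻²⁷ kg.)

p = h/λ = 6.626 × 10⁻³⁴ / 2.270 × 10⁻¹³ = 2.919 × 10⁻²¹ kg·m/s.
KE = p²/(2m) = (2.919 × 10⁻²¹)² / (2 × 6.645 × 10⁻²⁷) = 6.411 × 10⁻¹⁶ J = 4000 eV.

KE = 4000 eV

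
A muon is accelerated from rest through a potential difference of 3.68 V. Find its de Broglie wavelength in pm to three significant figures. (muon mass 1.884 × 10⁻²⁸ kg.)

KE = eV = 1.602 × 10⁻¹⁹ × 3.680 = 5.895 × 10⁻¹⁹ J.
p = √(2mKE) = √(2 × 1.884 × 10⁻²⁸ × 5.895 × 10⁻¹⁹) = 1.490 × 10⁻²³ kg·m/s.
λ = h/p = 6.626 × 10⁻³⁴ / 1.490 × 10⁻²³ = 4.45 × 10⁻¹¹ m = 44.5 pm.

λ = 44.5 pm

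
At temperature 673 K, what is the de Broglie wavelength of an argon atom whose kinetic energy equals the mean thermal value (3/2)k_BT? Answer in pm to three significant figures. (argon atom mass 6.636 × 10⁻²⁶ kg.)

λ = 15.4 pm

KE = (3/2)k_BT = 1.5 × 1.381 × 10⁻²³ × 673 = 1.394 × 10⁻²⁰ J.
p = √(2mKE) = √(2 × 6.636 × 10⁻²⁶ × 1.394 × 10⁻²⁰) = 4.301 × 10⁻²³ kg·m/s.
λ = h/p = 1.54 × 10⁻¹¹ m = 15.4 pm.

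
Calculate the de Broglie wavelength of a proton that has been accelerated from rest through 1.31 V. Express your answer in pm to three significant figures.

KE = eV = 1.602 × 10⁻¹⁹ × 1.310 = 2.099 × 10⁻¹⁹ J.
p = √(2mKE) = √(2 × 1.673 × 10⁻²⁷ × 2.099 × 10⁻¹⁹) = 2.650 × 10⁻²³ kg·m/s.
λ = h/p = 6.626 × 10⁻³⁴ / 2.650 × 10⁻²³ = 2.50 × 10⁻¹¹ m = 25.0 pm.

λ = 25.0 pm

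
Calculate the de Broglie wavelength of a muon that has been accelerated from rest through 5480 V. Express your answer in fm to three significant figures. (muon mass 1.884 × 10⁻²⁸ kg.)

KE = eV = 1.602 × 10⁻¹⁹ × 5480 = 8.779 × 10⁻¹⁶ J.
p = √(2mKE) = √(2 × 1.884 × 10⁻²⁸ × 8.779 × 10⁻¹⁶) = 5.751 × 10⁻²² kg·m/s.
λ = h/p = 6.626 × 10⁻³⁴ / 5.751 × 10⁻²² = 1.15 × 10⁻¹² m = 1150 fm.

λ = 1150 fm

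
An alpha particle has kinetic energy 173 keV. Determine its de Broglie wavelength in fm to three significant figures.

KE = 173 keV = 2.771 × 10⁻¹⁴ J.
p = √(2mKE) = √(2 × 6.645 × 10⁻²⁷ × 2.771 × 10⁻¹⁴) = 1.919 × 10⁻²⁰ kg·m/s.
λ = h/p = 6.626 × 10⁻³⁴ / 1.919 × 10⁻²⁰ = 3.45 × 10⁻¹⁴ m = 34.5 fm.

λ = 34.5 fm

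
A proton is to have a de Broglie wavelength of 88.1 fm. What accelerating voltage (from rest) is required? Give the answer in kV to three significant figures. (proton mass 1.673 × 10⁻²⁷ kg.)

V = 106 kV

p = h/λ = 6.626 × 10⁻³⁴ / 8.810 × 10⁻¹⁴ = 7.521 × 10⁻²¹ kg·m/s.
KE = p²/(2m) = 1.691 × 10⁻¹⁴ J.
V = KE/e = 1.691 × 10⁻¹⁴ / (1.602 × 10⁻¹⁹) = 106 kV.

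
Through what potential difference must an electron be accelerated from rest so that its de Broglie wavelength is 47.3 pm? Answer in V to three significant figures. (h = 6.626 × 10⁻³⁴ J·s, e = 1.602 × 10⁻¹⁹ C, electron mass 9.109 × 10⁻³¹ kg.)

V = 672 V

p = h/λ = 6.626 × 10⁻³⁴ / 4.730 × 10⁻¹¹ = 1.401 × 10⁻²³ kg·m/s.
KE = p²/(2m) = 1.077 × 10⁻¹⁶ J.
V = KE/e = 1.077 × 10⁻¹⁶ / (1.602 × 10⁻¹⁹) = 672 V.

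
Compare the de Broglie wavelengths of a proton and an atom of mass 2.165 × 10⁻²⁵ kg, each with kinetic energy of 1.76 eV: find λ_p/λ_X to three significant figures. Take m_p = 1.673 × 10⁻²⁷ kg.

At fixed KE, p = √(2mKE) so λ = h/p ∝ 1/√m.
λ_p/λ_X = √(m_X/m_p) = √(2.165 × 10⁻²⁵/1.673 × 10⁻²⁷) = √(129.4) = 11.4.

λ_p/λ_X = 11.4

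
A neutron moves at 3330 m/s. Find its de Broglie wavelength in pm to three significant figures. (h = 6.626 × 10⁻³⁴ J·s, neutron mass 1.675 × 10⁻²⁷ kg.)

λ = 119 pm

p = mv = 1.675 × 10⁻²⁷ × 3330 = 5.578 × 10⁻²⁴ kg·m/s.
λ = h/p = 6.626 × 10⁻³⁴ / 5.578 × 10⁻²⁴ = 1.19 × 10⁻¹⁰ m = 119 pm.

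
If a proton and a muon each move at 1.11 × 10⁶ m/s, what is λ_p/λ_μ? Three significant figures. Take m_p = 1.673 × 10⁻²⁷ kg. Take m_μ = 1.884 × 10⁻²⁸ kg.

λ_p/λ_μ = 0.113

At fixed v, p = mv so λ = h/(mv) ∝ 1/m.
λ_p/λ_μ = m_μ/m_p = 1.884 × 10⁻²⁸/1.673 × 10⁻²⁷ = 0.113.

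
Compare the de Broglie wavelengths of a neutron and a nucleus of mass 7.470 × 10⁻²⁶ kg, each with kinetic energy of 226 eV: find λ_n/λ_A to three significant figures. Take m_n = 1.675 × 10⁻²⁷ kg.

At fixed KE, p = √(2mKE) so λ = h/p ∝ 1/√m.
λ_n/λ_A = √(m_A/m_n) = √(7.470 × 10⁻²⁶/1.675 × 10⁻²⁷) = √(44.60) = 6.68.

λ_n/λ_A = 6.68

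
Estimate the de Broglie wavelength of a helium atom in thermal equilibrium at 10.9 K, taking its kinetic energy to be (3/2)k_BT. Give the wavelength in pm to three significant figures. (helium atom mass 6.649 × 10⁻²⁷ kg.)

KE = (3/2)k_BT = 1.5 × 1.381 × 10⁻²³ × 10.9 = 2.258 × 10⁻²² J.
p = √(2mKE) = √(2 × 6.649 × 10⁻²⁷ × 2.258 × 10⁻²²) = 1.733 × 10⁻²⁴ kg·m/s.
λ = h/p = 3.82 × 10⁻¹⁰ m = 382 pm.

λ = 382 pm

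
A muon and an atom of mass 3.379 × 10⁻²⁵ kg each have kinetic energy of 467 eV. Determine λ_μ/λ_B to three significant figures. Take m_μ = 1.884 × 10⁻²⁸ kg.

At fixed KE, p = √(2mKE) so λ = h/p ∝ 1/√m.
λ_μ/λ_B = √(m_B/m_μ) = √(3.379 × 10⁻²⁵/1.884 × 10⁻²⁸) = √(1794) = 42.4.

λ_μ/λ_B = 42.4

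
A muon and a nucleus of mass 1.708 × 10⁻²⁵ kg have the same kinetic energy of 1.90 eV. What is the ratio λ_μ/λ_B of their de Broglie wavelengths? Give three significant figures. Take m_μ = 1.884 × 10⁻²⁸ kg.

λ_μ/λ_B = 30.1

At fixed KE, p = √(2mKE) so λ = h/p ∝ 1/√m.
λ_μ/λ_B = √(m_B/m_μ) = √(1.708 × 10⁻²⁵/1.884 × 10⁻²⁸) = √(906.6) = 30.1.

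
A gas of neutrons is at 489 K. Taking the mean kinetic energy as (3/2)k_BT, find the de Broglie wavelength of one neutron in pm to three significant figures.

KE = (3/2)k_BT = 1.5 × 1.381 × 10⁻²³ × 489 = 1.013 × 10⁻²⁰ J.
p = √(2mKE) = √(2 × 1.675 × 10⁻²⁷ × 1.013 × 10⁻²⁰) = 5.825 × 10⁻²⁴ kg·m/s.
λ = h/p = 1.14 × 10⁻¹⁰ m = 114 pm.

λ = 114 pm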